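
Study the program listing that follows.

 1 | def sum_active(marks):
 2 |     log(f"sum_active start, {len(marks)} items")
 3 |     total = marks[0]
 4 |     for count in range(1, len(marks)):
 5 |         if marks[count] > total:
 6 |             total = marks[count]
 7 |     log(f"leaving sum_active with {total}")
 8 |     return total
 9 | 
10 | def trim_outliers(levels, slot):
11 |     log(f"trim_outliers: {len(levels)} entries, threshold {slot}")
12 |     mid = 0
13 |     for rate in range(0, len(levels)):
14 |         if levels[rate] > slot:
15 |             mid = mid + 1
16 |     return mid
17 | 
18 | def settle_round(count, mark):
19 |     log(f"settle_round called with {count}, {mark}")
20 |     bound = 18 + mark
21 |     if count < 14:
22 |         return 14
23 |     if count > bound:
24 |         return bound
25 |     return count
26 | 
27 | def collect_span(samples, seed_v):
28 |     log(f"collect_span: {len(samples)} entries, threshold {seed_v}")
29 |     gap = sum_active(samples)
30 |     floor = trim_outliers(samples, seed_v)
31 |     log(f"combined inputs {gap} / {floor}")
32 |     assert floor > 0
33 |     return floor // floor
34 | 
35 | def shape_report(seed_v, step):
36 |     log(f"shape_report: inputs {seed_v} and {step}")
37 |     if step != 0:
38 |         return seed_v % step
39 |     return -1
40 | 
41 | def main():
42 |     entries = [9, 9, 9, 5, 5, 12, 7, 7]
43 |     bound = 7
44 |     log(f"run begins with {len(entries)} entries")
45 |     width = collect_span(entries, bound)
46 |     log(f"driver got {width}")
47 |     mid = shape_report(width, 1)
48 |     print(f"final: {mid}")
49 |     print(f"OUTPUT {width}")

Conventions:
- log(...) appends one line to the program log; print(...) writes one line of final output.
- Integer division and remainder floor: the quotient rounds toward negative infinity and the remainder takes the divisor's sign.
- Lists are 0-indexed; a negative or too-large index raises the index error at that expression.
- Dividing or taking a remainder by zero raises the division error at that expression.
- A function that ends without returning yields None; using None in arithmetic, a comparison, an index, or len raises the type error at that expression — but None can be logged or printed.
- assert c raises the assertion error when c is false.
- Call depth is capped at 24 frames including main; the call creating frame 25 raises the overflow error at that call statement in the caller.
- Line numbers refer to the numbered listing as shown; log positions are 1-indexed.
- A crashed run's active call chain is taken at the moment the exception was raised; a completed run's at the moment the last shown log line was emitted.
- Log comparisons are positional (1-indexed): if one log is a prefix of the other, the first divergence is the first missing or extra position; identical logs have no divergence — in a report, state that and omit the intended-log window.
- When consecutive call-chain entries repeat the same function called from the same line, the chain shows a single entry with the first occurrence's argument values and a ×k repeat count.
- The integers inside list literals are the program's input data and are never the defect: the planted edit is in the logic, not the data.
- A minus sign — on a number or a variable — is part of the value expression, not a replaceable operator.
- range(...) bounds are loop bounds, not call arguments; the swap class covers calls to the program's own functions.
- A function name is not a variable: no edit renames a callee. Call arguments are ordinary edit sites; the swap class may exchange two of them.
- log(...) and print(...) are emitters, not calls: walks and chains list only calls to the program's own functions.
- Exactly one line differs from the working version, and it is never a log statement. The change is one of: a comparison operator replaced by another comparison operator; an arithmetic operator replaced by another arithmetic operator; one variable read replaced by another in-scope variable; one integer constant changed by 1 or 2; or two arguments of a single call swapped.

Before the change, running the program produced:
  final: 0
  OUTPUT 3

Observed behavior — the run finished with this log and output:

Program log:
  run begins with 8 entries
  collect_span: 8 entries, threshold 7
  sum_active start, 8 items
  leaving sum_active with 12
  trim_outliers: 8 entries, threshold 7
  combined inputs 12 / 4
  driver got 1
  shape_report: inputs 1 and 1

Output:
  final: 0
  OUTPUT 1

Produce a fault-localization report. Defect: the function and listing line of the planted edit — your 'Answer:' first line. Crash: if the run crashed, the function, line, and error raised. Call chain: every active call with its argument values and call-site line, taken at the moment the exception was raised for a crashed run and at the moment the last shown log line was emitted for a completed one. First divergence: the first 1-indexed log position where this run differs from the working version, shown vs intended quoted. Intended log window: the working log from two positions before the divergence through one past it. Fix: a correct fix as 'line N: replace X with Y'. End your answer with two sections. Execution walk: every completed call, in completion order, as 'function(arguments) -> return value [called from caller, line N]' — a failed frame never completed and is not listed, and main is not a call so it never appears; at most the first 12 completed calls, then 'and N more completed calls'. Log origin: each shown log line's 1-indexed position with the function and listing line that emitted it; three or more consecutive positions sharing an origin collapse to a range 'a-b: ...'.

Answer: the defect is in collect_span at line 33.
Key fact: Log line 7 is where behavior first shows: 'driver got 1' appears instead of 'driver got 3'.
Call chain: main -> shape_report(1, 1) (called at line 47).
First divergence: position 7; shown 'driver got 1' vs intended 'driver got 3'.
Intended log window:
  5: trim_outliers: 8 entries, threshold 7
  6: combined inputs 12 / 4
  7: driver got 3
  8: shape_report: inputs 3 and 1
Execution walk:
  sum_active([9, 9, 9, 5, 5, 12, 7, 7]) -> 12  [called from collect_span, line 29]
  trim_outliers([9, 9, 9, 5, 5, 12, 7, 7], 7) -> 4  [called from collect_span, line 30]
  collect_span([9, 9, 9, 5, 5, 12, 7, 7], 7) -> 1  [called from main, line 45]
  shape_report(1, 1) -> 0  [called from main, line 47]
Log line origins:
  1: logged in main at line 44
  2: logged in collect_span at line 28
  3: logged in sum_active at line 2
  4: logged in sum_active at line 7
  5: logged in trim_outliers at line 11
  6: logged in collect_span at line 31
  7: logged in main at line 46
  8: logged in shape_report at line 36
A correct fix: line 33: replace `floor // floor` with `gap // floor`.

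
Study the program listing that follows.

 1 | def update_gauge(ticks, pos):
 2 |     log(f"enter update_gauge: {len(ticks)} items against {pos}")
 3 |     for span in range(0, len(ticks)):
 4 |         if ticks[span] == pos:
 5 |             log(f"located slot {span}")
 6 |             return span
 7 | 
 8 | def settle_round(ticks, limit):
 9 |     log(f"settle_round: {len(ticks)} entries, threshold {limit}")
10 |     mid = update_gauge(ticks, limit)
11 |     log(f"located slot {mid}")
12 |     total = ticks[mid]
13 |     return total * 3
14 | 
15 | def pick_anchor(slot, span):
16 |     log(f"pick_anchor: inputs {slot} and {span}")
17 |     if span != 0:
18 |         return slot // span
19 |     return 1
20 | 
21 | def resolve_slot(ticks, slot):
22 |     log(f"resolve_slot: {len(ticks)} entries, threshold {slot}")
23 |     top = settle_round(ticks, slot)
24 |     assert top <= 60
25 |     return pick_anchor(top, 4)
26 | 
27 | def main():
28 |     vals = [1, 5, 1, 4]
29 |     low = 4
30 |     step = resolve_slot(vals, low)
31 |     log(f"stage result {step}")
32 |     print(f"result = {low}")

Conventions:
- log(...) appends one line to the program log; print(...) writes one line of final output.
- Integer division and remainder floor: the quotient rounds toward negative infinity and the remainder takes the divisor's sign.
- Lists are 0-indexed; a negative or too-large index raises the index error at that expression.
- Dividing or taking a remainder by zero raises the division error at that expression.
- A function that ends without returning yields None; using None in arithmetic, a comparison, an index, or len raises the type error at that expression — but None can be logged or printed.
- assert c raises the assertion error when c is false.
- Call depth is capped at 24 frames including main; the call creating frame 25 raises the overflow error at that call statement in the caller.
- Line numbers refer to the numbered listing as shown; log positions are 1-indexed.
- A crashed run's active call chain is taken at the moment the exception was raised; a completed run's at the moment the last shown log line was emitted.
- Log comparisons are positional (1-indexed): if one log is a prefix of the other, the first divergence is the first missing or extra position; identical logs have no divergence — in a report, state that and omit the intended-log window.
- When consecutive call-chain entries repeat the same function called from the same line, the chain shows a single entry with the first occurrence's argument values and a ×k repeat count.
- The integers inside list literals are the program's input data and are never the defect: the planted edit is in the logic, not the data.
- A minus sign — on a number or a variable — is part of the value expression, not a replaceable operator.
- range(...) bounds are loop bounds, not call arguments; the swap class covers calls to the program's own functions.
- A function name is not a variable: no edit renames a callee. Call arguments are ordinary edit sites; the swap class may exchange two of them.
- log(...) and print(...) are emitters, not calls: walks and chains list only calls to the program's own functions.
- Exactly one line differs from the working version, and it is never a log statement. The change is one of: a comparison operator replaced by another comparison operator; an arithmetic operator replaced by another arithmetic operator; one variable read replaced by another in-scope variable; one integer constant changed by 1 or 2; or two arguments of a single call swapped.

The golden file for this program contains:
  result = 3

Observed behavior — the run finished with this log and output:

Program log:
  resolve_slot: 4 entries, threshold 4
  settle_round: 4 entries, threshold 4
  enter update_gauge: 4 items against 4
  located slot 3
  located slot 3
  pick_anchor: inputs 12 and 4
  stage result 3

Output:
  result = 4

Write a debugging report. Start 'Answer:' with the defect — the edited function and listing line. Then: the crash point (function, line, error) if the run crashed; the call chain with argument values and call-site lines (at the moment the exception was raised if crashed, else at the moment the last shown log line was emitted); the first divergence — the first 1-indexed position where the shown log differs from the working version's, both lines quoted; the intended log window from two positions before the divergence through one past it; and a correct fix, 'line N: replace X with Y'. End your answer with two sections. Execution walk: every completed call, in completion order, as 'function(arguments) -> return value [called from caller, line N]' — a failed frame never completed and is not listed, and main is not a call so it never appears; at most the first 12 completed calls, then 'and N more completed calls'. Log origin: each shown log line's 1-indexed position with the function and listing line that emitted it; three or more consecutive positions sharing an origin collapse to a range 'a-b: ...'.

Answer: the defect is in main at line 32.
The tell: No log line changed; the fault shows up purely in the output.
Call chain: main.
First divergence: there is none — every log position agrees.
Execution walk:
  update_gauge([1, 5, 1, 4], 4) -> 3  [called from settle_round, line 10]
  settle_round([1, 5, 1, 4], 4) -> 12  [called from resolve_slot, line 23]
  pick_anchor(12, 4) -> 3  [called from resolve_slot, line 25]
  resolve_slot([1, 5, 1, 4], 4) -> 3  [called from main, line 30]
Log origin:
  1: logged in resolve_slot at line 22
  2: logged in settle_round at line 9
  3: logged in update_gauge at line 2
  4: logged in update_gauge at line 5
  5: logged in settle_round at line 11
  6: logged in pick_anchor at line 16
  7: logged in main at line 31
A correct fix: line 32: replace `low` with `step`.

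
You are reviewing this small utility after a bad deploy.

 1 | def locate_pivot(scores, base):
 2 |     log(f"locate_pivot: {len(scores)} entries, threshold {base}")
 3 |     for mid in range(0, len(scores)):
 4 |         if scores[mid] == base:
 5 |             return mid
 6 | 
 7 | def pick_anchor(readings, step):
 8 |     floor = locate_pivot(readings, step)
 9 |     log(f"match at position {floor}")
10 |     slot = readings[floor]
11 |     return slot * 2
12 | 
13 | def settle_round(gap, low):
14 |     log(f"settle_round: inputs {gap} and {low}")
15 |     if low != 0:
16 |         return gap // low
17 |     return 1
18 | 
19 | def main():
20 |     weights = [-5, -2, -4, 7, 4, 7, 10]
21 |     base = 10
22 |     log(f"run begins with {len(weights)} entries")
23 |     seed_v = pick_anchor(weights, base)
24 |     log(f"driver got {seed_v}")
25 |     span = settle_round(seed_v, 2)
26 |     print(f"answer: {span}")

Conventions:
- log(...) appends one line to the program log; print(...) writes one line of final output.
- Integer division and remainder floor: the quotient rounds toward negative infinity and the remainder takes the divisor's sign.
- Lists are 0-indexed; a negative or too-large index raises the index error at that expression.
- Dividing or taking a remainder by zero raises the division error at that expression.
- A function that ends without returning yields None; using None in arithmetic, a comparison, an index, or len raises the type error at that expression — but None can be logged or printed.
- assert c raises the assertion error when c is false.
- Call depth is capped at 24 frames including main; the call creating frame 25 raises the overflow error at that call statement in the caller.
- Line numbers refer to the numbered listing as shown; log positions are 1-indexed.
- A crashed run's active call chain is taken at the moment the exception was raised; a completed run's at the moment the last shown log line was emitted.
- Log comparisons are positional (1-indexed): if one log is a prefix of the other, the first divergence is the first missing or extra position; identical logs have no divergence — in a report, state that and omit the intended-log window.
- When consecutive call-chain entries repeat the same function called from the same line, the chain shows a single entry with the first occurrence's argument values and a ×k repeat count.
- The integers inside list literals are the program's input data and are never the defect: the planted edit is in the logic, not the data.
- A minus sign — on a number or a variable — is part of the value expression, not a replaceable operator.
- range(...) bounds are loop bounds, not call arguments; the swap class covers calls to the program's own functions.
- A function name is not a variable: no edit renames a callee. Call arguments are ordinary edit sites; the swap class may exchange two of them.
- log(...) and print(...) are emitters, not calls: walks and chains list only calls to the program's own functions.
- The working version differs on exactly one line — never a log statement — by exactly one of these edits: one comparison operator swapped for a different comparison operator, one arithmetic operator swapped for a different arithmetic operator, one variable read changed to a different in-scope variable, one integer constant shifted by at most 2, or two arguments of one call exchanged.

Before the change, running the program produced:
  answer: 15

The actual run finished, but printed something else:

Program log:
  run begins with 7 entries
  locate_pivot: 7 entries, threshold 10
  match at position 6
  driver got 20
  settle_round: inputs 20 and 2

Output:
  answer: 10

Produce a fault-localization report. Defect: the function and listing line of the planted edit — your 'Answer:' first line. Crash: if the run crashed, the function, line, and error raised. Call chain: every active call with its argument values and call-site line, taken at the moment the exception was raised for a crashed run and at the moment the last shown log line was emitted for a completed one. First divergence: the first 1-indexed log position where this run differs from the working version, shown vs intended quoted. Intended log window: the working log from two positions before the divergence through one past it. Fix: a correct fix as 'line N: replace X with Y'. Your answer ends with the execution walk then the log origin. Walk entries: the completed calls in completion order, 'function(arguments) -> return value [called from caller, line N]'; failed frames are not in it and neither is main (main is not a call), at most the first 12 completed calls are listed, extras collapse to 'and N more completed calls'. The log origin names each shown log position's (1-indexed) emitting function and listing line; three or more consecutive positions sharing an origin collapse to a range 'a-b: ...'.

Answer: the defect is in pick_anchor at line 11.
Core observation: Everything matches until log position 4, which reads 'driver got 20' in place of 'driver got 30'.
Call chain: main -> settle_round(20, 2) (called at line 25).
First divergence: position 4 — the shown line 'driver got 20' should read 'driver got 30'.
Intended log window:
  2: locate_pivot: 7 entries, threshold 10
  3: match at position 6
  4: driver got 30
  5: settle_round: inputs 30 and 2
Execution walk:
  locate_pivot([-5, -2, -4, 7, 4, 7, 10], 10) -> 6  [called from pick_anchor, line 8]
  pick_anchor([-5, -2, -4, 7, 4, 7, 10], 10) -> 20  [called from main, line 23]
  settle_round(20, 2) -> 10  [called from main, line 25]
Origin of each log line:
  1: emitted by main (line 22)
  2: emitted by locate_pivot (line 2)
  3: emitted by pick_anchor (line 9)
  4: emitted by main (line 24)
  5: emitted by settle_round (line 14)
A correct fix: line 11: replace `2` with `3`.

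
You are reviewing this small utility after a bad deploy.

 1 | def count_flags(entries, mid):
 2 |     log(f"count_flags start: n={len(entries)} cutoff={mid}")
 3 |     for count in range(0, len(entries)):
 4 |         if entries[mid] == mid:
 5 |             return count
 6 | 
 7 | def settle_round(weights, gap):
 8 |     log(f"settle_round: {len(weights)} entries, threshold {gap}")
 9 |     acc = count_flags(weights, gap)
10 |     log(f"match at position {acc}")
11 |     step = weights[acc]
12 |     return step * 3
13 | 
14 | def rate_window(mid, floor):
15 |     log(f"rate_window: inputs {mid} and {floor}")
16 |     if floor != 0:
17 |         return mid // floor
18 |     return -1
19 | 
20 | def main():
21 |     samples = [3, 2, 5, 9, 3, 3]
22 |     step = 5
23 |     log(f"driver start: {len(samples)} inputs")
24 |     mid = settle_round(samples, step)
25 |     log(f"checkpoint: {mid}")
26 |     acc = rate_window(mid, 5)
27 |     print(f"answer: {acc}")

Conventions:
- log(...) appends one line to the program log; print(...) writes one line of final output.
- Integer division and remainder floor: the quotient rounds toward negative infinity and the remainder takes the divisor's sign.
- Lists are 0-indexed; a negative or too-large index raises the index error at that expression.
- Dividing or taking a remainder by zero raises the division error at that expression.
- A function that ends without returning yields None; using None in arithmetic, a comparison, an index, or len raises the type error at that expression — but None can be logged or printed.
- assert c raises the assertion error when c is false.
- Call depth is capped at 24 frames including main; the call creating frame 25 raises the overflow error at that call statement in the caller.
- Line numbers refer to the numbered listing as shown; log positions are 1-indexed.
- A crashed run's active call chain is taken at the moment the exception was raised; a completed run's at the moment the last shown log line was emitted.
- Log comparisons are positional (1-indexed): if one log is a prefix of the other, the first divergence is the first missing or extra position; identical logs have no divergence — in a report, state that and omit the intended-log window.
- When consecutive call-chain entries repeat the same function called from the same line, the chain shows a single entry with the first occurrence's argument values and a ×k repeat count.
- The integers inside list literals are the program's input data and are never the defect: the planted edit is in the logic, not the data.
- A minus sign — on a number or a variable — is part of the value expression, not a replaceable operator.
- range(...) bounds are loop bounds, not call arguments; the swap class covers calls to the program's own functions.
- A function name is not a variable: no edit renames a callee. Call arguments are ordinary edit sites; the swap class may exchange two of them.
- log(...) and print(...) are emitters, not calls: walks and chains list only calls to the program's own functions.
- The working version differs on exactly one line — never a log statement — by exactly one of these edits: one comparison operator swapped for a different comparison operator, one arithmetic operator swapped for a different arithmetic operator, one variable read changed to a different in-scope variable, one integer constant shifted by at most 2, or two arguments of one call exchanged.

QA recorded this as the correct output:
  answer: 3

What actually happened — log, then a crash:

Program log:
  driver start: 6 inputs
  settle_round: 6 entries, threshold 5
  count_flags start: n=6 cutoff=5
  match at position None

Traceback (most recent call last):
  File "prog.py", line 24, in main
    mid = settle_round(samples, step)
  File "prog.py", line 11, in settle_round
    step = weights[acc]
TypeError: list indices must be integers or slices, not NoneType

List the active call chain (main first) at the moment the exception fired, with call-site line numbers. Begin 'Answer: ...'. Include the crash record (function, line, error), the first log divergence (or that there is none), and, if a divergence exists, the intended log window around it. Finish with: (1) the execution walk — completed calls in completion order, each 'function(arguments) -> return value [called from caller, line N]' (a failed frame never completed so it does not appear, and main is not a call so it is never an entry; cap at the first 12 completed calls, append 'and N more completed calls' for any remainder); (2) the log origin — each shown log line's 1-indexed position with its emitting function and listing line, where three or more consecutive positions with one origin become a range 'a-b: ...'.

Answer: main -> settle_round (called at line 24).
Key observation: At log position 4 the runs split — shown 'match at position None', but the working version logs 'match at position 2'.
Crash: settle_round, line 11, TypeError.
First divergence: position 4 — shown 'match at position None', intended 'match at position 2'.
Intended log window:
  2: settle_round: 6 entries, threshold 5
  3: count_flags start: n=6 cutoff=5
  4: match at position 2
  5: checkpoint: 15
Execution walk:
  count_flags([3, 2, 5, 9, 3, 3], 5) -> None  [called from settle_round, line 9]
Log origins:
  1: logged in main at line 23
  2: logged in settle_round at line 8
  3: logged in count_flags at line 2
  4: logged in settle_round at line 10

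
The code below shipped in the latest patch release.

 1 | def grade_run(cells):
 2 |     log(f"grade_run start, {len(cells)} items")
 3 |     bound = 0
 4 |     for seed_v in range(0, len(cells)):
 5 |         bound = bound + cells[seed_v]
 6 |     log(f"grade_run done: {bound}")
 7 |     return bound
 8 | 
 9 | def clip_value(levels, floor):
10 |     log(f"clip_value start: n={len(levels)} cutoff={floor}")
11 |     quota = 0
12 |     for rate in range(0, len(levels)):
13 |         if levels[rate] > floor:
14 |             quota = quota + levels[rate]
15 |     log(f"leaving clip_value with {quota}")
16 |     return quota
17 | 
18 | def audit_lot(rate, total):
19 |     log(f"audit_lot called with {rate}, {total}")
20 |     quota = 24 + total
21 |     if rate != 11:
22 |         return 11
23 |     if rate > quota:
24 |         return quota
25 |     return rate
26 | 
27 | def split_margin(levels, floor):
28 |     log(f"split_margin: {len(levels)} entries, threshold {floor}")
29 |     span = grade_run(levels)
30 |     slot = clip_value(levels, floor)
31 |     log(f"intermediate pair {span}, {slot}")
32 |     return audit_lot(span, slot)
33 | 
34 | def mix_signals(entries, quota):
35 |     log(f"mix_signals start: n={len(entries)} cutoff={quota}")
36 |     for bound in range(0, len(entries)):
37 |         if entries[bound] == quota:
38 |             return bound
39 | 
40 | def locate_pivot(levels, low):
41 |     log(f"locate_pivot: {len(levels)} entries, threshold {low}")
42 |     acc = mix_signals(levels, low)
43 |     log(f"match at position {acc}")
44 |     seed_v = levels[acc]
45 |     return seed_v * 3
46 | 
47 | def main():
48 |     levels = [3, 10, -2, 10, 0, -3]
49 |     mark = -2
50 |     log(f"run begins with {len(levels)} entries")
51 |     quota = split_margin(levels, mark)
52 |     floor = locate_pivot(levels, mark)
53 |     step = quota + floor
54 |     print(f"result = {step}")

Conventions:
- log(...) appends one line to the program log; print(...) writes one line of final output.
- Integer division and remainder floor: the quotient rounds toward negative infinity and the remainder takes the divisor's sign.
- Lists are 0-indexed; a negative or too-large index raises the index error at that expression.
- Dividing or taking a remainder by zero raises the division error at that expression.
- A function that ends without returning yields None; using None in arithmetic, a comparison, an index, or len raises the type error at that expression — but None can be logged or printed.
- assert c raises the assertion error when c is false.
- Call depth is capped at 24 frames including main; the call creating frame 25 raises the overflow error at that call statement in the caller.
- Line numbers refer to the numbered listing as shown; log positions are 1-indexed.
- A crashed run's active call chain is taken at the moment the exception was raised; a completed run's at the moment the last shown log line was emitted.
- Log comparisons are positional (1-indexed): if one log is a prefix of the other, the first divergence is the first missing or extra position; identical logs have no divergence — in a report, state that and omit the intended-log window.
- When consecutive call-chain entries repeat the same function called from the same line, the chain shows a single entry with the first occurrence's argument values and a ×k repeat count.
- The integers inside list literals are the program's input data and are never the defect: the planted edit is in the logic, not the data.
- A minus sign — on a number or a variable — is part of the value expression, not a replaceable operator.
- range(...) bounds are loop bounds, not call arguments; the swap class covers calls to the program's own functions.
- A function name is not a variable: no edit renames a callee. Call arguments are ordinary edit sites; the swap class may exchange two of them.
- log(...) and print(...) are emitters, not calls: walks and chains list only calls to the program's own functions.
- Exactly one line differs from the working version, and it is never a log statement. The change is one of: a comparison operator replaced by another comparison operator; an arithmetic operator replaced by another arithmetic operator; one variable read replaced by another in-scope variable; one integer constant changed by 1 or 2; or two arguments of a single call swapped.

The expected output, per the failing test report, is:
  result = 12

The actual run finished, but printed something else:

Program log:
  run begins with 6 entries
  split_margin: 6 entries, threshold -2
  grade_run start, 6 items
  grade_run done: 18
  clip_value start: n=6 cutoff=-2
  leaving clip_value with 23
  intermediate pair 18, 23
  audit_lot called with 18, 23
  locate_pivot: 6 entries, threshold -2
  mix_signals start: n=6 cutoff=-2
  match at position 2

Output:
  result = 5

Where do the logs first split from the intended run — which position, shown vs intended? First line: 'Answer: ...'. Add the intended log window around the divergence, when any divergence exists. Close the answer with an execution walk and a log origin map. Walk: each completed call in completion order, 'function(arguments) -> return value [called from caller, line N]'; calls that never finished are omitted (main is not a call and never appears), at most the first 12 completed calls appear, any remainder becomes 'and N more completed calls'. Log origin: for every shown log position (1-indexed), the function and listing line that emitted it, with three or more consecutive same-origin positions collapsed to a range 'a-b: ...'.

Answer: none; the two logs match at every position.
Execution walk:
  grade_run([3, 10, -2, 10, 0, -3]) -> 18  [called from split_margin, line 29]
  clip_value([3, 10, -2, 10, 0, -3], -2) -> 23  [called from split_margin, line 30]
  audit_lot(18, 23) -> 11  [called from split_margin, line 32]
  split_margin([3, 10, -2, 10, 0, -3], -2) -> 11  [called from main, line 51]
  mix_signals([3, 10, -2, 10, 0, -3], -2) -> 2  [called from locate_pivot, line 42]
  locate_pivot([3, 10, -2, 10, 0, -3], -2) -> -6  [called from main, line 52]
Log line origins:
  1: logged in main at line 50
  2: logged in split_margin at line 28
  3: logged in grade_run at line 2
  4: logged in grade_run at line 6
  5: logged in clip_value at line 10
  6: logged in clip_value at line 15
  7: logged in split_margin at line 31
  8: logged in audit_lot at line 19
  9: logged in locate_pivot at line 41
  10: logged in mix_signals at line 35
  11: logged in locate_pivot at line 43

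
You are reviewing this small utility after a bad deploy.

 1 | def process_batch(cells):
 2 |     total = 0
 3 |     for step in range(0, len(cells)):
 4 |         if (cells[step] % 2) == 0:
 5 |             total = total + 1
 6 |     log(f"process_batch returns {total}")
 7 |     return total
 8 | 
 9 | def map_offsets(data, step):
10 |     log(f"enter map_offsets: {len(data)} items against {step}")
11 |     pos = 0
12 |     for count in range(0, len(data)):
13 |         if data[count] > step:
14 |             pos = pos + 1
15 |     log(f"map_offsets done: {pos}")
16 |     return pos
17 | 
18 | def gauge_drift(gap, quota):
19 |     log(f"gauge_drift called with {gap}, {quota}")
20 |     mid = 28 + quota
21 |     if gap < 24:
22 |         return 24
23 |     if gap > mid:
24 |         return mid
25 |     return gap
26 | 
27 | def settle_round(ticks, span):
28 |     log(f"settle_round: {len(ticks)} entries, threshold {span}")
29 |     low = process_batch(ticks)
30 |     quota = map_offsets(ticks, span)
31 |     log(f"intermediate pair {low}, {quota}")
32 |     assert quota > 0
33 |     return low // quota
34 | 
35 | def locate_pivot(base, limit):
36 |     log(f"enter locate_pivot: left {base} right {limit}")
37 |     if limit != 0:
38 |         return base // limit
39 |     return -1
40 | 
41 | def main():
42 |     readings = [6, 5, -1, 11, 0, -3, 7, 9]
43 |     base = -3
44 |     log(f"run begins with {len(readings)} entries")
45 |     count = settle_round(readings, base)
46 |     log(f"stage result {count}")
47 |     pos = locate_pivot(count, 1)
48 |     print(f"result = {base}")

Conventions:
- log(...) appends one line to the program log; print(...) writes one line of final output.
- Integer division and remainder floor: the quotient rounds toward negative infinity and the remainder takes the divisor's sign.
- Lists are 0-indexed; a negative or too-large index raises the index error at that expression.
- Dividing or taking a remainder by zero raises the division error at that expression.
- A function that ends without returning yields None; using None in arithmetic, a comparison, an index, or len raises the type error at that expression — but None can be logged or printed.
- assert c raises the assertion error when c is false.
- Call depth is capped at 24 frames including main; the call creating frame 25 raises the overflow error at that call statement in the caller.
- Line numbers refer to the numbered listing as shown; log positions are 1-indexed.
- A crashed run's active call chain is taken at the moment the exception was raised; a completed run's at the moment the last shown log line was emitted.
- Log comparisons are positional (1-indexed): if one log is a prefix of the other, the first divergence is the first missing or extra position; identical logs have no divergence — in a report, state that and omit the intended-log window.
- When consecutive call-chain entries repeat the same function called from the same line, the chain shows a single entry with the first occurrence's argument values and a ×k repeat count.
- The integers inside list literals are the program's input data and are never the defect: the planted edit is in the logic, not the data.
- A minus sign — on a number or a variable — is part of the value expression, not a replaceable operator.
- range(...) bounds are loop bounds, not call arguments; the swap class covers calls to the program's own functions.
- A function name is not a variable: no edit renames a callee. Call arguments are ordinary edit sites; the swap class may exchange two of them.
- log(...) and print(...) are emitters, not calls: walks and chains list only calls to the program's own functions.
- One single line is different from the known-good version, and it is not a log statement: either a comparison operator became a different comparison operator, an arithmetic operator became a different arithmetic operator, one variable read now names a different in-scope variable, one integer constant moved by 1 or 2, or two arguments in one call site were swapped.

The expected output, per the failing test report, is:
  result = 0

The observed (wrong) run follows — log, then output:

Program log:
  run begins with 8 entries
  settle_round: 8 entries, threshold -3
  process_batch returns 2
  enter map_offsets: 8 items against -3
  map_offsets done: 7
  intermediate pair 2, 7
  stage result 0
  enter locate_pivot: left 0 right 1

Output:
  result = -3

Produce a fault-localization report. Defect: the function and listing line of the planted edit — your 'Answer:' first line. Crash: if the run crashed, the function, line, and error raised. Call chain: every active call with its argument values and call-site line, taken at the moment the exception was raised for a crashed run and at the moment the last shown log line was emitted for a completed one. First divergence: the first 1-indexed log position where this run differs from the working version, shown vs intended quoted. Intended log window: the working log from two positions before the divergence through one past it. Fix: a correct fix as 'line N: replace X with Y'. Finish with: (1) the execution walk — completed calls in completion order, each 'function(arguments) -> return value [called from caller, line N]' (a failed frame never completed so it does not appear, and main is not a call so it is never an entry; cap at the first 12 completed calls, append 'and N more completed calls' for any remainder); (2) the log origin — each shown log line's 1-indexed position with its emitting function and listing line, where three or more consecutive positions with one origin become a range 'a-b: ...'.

Answer: the defect is in main at line 48.
Core observation: Every logged value matches the working version; the printed result is what differs.
Call chain: main -> locate_pivot(0, 1) (called at line 47).
First divergence: none; the two logs match at every position.
Execution walk:
  process_batch([6, 5, -1, 11, 0, -3, 7, 9]) -> 2  [called from settle_round, line 29]
  map_offsets([6, 5, -1, 11, 0, -3, 7, 9], -3) -> 7  [called from settle_round, line 30]
  settle_round([6, 5, -1, 11, 0, -3, 7, 9], -3) -> 0  [called from main, line 45]
  locate_pivot(0, 1) -> 0  [called from main, line 47]
Log line origins:
  1: emitted by main (line 44)
  2: emitted by settle_round (line 28)
  3: emitted by process_batch (line 6)
  4: emitted by map_offsets (line 10)
  5: emitted by map_offsets (line 15)
  6: emitted by settle_round (line 31)
  7: emitted by main (line 46)
  8: emitted by locate_pivot (line 36)
A correct fix: line 48: replace `base` with `pos`.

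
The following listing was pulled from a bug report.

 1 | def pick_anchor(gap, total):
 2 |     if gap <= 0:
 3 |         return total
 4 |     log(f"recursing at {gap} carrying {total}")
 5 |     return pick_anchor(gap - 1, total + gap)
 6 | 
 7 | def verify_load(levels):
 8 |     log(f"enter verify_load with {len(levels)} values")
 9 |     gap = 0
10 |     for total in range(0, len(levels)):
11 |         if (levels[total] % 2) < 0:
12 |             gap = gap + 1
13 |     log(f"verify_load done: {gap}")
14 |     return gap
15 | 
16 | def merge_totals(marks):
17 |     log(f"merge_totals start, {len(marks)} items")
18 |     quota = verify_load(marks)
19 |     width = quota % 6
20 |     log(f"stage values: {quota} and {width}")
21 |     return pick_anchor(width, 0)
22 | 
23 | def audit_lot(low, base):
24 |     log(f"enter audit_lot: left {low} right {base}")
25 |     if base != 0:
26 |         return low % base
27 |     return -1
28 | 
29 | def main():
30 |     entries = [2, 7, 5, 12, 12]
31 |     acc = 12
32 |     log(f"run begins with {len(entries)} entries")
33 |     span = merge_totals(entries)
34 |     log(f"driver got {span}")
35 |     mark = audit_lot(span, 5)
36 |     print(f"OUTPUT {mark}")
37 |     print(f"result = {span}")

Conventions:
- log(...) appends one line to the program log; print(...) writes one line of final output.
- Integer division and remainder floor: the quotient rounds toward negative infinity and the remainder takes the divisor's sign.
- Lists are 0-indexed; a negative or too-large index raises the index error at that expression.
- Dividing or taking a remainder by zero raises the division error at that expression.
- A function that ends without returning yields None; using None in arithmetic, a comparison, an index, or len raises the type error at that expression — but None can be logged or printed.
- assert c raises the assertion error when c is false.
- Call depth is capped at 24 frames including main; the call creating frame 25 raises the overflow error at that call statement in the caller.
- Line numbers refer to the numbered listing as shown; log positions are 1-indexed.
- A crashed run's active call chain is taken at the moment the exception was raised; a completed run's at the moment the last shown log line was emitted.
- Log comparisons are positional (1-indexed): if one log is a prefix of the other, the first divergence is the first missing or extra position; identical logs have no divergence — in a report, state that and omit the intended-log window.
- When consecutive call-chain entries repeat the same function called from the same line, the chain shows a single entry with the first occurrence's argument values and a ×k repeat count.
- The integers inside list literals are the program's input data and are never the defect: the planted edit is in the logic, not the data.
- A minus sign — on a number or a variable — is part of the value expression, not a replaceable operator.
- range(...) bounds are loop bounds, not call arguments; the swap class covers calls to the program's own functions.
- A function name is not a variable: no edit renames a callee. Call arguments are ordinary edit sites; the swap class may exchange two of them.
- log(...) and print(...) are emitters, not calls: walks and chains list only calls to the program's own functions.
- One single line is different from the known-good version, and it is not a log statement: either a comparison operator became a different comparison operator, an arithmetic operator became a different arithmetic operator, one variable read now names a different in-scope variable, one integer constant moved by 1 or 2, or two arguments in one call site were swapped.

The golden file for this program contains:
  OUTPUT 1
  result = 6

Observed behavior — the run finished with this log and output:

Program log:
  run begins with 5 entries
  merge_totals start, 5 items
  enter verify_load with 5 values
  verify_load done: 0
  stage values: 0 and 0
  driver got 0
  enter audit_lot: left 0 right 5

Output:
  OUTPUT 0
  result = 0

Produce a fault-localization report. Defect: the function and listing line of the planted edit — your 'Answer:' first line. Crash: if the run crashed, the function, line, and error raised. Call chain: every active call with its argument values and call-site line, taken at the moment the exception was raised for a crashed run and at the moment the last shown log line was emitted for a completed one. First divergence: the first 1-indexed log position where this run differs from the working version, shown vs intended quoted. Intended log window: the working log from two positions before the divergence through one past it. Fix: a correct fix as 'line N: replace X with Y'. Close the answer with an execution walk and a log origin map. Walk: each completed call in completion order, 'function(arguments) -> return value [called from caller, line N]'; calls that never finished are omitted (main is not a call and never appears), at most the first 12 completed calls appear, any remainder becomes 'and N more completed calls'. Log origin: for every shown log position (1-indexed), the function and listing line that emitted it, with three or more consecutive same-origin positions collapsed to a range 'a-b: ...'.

Answer: the defect is in verify_load at line 11.
Core observation: Everything matches until log position 4, which reads 'verify_load done: 0' in place of 'verify_load done: 3'.
Call chain: main -> audit_lot(0, 5) (called at line 35).
First divergence: position 4 — shown 'verify_load done: 0', intended 'verify_load done: 3'.
Intended log window:
  2: merge_totals start, 5 items
  3: enter verify_load with 5 values
  4: verify_load done: 3
  5: stage values: 3 and 3
Execution walk:
  verify_load([2, 7, 5, 12, 12]) -> 0  [called from merge_totals, line 18]
  pick_anchor(0, 0) -> 0  [called from merge_totals, line 21]
  merge_totals([2, 7, 5, 12, 12]) -> 0  [called from main, line 33]
  audit_lot(0, 5) -> 0  [called from main, line 35]
Log origin:
  1: logged in main at line 32
  2: logged in merge_totals at line 17
  3: logged in verify_load at line 8
  4: logged in verify_load at line 13
  5: logged in merge_totals at line 20
  6: logged in main at line 34
  7: logged in audit_lot at line 24
A correct fix: line 11: replace `<` with `==`.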